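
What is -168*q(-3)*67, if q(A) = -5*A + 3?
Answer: -202608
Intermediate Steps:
q(A) = 3 - 5*A
-168*q(-3)*67 = -168*(3 - 5*(-3))*67 = -168*(3 + 15)*67 = -168*18*67 = -3024*67 = -202608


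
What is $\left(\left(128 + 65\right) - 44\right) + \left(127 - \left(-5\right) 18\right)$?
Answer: $366$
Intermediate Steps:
$\left(\left(128 + 65\right) - 44\right) + \left(127 - \left(-5\right) 18\right) = \left(193 - 44\right) + \left(127 - -90\right) = 149 + \left(127 + 90\right) = 149 + 217 = 366$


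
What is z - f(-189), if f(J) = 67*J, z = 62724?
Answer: 75387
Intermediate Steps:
z - f(-189) = 62724 - 67*(-189) = 62724 - 1*(-12663) = 62724 + 12663 = 75387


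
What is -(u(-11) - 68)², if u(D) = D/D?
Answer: -4489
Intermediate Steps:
u(D) = 1
-(u(-11) - 68)² = -(1 - 68)² = -1*(-67)² = -1*4489 = -4489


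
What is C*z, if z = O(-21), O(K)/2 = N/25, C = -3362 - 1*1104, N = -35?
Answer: 62524/5 ≈ 12505.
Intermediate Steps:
C = -4466 (C = -3362 - 1104 = -4466)
O(K) = -14/5 (O(K) = 2*(-35/25) = 2*(-35*1/25) = 2*(-7/5) = -14/5)
z = -14/5 ≈ -2.8000
C*z = -4466*(-14/5) = 62524/5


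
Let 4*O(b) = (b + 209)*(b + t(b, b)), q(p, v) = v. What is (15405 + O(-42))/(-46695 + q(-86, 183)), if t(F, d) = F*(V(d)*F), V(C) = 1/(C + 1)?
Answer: -324043/1271328 ≈ -0.25489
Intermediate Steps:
V(C) = 1/(1 + C)
t(F, d) = F²/(1 + d) (t(F, d) = F*(F/(1 + d)) = F²/(1 + d))
O(b) = (209 + b)*(b + b²/(1 + b))/4 (O(b) = ((b + 209)*(b + b²/(1 + b)))/4 = ((209 + b)*(b + b²/(1 + b)))/4 = (209 + b)*(b + b²/(1 + b))/4)
(15405 + O(-42))/(-46695 + q(-86, 183)) = (15405 + (¼)*(-42)*(209 + 2*(-42)² + 419*(-42))/(1 - 42))/(-46695 + 183) = (15405 + (¼)*(-42)*(209 + 2*1764 - 17598)/(-41))/(-46512) = (15405 + (¼)*(-42)*(-1/41)*(209 + 3528 - 17598))*(-1/46512) = (15405 + (¼)*(-42)*(-1/41)*(-13861))*(-1/46512) = (15405 - 291081/82)*(-1/46512) = (972129/82)*(-1/46512) = -324043/1271328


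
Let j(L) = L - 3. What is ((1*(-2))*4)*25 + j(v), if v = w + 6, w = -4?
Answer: -201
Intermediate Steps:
v = 2 (v = -4 + 6 = 2)
j(L) = -3 + L
((1*(-2))*4)*25 + j(v) = ((1*(-2))*4)*25 + (-3 + 2) = -2*4*25 - 1 = -8*25 - 1 = -200 - 1 = -201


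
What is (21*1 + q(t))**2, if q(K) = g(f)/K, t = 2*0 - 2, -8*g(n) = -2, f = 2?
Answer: 27889/64 ≈ 435.77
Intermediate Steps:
g(n) = 1/4 (g(n) = -1/8*(-2) = 1/4)
t = -2 (t = 0 - 2 = -2)
q(K) = 1/(4*K)
(21*1 + q(t))**2 = (21*1 + (1/4)/(-2))**2 = (21 + (1/4)*(-1/2))**2 = (21 - 1/8)**2 = (167/8)**2 = 27889/64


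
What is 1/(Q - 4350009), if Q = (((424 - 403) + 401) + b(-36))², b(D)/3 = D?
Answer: -1/4251413 ≈ -2.3522e-7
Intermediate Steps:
b(D) = 3*D
Q = 98596 (Q = (((424 - 403) + 401) + 3*(-36))² = ((21 + 401) - 108)² = (422 - 108)² = 314² = 98596)
1/(Q - 4350009) = 1/(98596 - 4350009) = 1/(-4251413) = -1/4251413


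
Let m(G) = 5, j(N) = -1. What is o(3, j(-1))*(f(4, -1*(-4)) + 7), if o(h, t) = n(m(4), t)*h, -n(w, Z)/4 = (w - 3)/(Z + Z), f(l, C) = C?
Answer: 132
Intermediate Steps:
n(w, Z) = -2*(-3 + w)/Z (n(w, Z) = -4*(w - 3)/(Z + Z) = -4*(-3 + w)/(2*Z) = -4*(-3 + w)*1/(2*Z) = -2*(-3 + w)/Z)
o(h, t) = -4*h/t (o(h, t) = (2*(3 - 1*5)/t)*h = (2*(3 - 5)/t)*h = (2*(-2)/t)*h = (-4/t)*h = -4*h/t)
o(3, j(-1))*(f(4, -1*(-4)) + 7) = (-4*3/(-1))*(-1*(-4) + 7) = (-4*3*(-1))*(4 + 7) = 12*11 = 132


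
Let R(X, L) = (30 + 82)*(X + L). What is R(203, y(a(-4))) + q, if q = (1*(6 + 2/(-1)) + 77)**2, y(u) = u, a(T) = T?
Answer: 28849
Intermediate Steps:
R(X, L) = 112*L + 112*X (R(X, L) = 112*(L + X) = 112*L + 112*X)
q = 6561 (q = (1*(6 + 2*(-1)) + 77)**2 = (1*(6 - 2) + 77)**2 = (1*4 + 77)**2 = (4 + 77)**2 = 81**2 = 6561)
R(203, y(a(-4))) + q = (112*(-4) + 112*203) + 6561 = (-448 + 22736) + 6561 = 22288 + 6561 = 28849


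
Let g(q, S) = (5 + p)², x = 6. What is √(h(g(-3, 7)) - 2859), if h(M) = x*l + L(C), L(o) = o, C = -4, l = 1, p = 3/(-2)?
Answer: I*√2857 ≈ 53.451*I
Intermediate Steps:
p = -3/2 (p = 3*(-½) = -3/2 ≈ -1.5000)
g(q, S) = 49/4 (g(q, S) = (5 - 3/2)² = (7/2)² = 49/4)
h(M) = 2 (h(M) = 6*1 - 4 = 6 - 4 = 2)
√(h(g(-3, 7)) - 2859) = √(2 - 2859) = √(-2857) = I*√2857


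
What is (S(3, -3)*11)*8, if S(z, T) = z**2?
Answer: 792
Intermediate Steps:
(S(3, -3)*11)*8 = (3**2*11)*8 = (9*11)*8 = 99*8 = 792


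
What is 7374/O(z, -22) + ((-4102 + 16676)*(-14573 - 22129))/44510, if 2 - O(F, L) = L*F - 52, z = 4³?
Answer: -168592887309/16268405 ≈ -10363.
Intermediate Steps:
z = 64
O(F, L) = 54 - F*L (O(F, L) = 2 - (L*F - 52) = 2 - (F*L - 52) = 2 - (-52 + F*L) = 2 + (52 - F*L) = 54 - F*L)
7374/O(z, -22) + ((-4102 + 16676)*(-14573 - 22129))/44510 = 7374/(54 - 1*64*(-22)) + ((-4102 + 16676)*(-14573 - 22129))/44510 = 7374/(54 + 1408) + (12574*(-36702))*(1/44510) = 7374/1462 - 461490948*1/44510 = 7374*(1/1462) - 230745474/22255 = 3687/731 - 230745474/22255 = -168592887309/16268405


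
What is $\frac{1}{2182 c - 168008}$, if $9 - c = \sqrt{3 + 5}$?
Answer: $- \frac{74185}{10987783954} + \frac{1091 \sqrt{2}}{5493891977} \approx -6.4707 \cdot 10^{-6}$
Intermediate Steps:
$c = 9 - 2 \sqrt{2}$ ($c = 9 - \sqrt{3 + 5} = 9 - \sqrt{8} = 9 - 2 \sqrt{2} \approx 6.1716$)
$\frac{1}{2182 c - 168008} = \frac{1}{2182 \left(9 - 2 \sqrt{2}\right) - 168008} = \frac{1}{\left(19638 - 4364 \sqrt{2}\right) - 168008} = \frac{1}{-148370 - 4364 \sqrt{2}}$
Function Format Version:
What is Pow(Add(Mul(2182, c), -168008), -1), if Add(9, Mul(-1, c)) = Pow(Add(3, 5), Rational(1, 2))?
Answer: Add(Rational(-74185, 10987783954), Mul(Rational(1091, 5493891977), Pow(2, Rational(1, 2)))) ≈ -6.4707e-6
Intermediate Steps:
c = Add(9, Mul(-2, Pow(2, Rational(1, 2)))) (c = Add(9, Mul(-1, Pow(Add(3, 5), Rational(1, 2)))) = Add(9, Mul(-1, Pow(8, Rational(1, 2)))) = Add(9, Mul(-1, Mul(2, Pow(2, Rational(1, 2))))) = Add(9, Mul(-2, Pow(2, Rational(1, 2)))) ≈ 6.1716)
Pow(Add(Mul(2182, c), -168008), -1) = Pow(Add(Mul(2182, Add(9, Mul(-2, Pow(2, Rational(1, 2))))), -168008), -1) = Pow(Add(Add(19638, Mul(-4364, Pow(2, Rational(1, 2)))), -168008), -1) = Pow(Add(-148370, Mul(-4364, Pow(2, Rational(1, 2)))), -1)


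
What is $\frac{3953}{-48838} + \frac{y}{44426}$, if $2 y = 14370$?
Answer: $\frac{43821263}{542419247} \approx 0.080788$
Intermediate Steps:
$y = 7185$ ($y = \frac{1}{2} \cdot 14370 = 7185$)
$\frac{3953}{-48838} + \frac{y}{44426} = \frac{3953}{-48838} + \frac{7185}{44426} = 3953 \left(- \frac{1}{48838}\right) + 7185 \cdot \frac{1}{44426} = - \frac{3953}{48838} + \frac{7185}{44426} = \frac{43821263}{542419247}$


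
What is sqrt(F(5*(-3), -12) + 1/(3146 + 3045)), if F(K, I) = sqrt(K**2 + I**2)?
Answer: sqrt(6191 + 114985443*sqrt(41))/6191 ≈ 4.3829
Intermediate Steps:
F(K, I) = sqrt(I**2 + K**2)
sqrt(F(5*(-3), -12) + 1/(3146 + 3045)) = sqrt(sqrt((-12)**2 + (5*(-3))**2) + 1/(3146 + 3045)) = sqrt(sqrt(144 + (-15)**2) + 1/6191) = sqrt(sqrt(144 + 225) + 1/6191) = sqrt(sqrt(369) + 1/6191) = sqrt(3*sqrt(41) + 1/6191) = sqrt(1/6191 + 3*sqrt(41))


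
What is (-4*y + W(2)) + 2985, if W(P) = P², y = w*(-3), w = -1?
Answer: 2977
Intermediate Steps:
y = 3 (y = -1*(-3) = 3)
(-4*y + W(2)) + 2985 = (-4*3 + 2²) + 2985 = (-12 + 4) + 2985 = -8 + 2985 = 2977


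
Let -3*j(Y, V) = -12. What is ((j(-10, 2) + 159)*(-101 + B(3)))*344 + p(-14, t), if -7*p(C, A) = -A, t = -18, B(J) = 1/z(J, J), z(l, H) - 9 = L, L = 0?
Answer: -356393794/63 ≈ -5.6570e+6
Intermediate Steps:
z(l, H) = 9 (z(l, H) = 9 + 0 = 9)
B(J) = ⅑ (B(J) = 1/9 = ⅑)
j(Y, V) = 4 (j(Y, V) = -⅓*(-12) = 4)
p(C, A) = A/7 (p(C, A) = -(-1)*A/7 = A/7)
((j(-10, 2) + 159)*(-101 + B(3)))*344 + p(-14, t) = ((4 + 159)*(-101 + ⅑))*344 + (⅐)*(-18) = (163*(-908/9))*344 - 18/7 = -148004/9*344 - 18/7 = -50913376/9 - 18/7 = -356393794/63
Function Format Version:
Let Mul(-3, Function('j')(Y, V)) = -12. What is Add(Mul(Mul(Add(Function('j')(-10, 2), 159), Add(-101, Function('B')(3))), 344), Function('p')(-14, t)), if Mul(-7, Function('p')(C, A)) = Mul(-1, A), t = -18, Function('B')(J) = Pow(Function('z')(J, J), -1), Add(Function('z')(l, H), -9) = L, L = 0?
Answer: Rational(-356393794, 63) ≈ -5.6570e+6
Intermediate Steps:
Function('z')(l, H) = 9 (Function('z')(l, H) = Add(9, 0) = 9)
Function('B')(J) = Rational(1, 9) (Function('B')(J) = Pow(9, -1) = Rational(1, 9))
Function('j')(Y, V) = 4 (Function('j')(Y, V) = Mul(Rational(-1, 3), -12) = 4)
Function('p')(C, A) = Mul(Rational(1, 7), A) (Function('p')(C, A) = Mul(Rational(-1, 7), Mul(-1, A)) = Mul(Rational(1, 7), A))
Add(Mul(Mul(Add(Function('j')(-10, 2), 159), Add(-101, Function('B')(3))), 344), Function('p')(-14, t)) = Add(Mul(Mul(Add(4, 159), Add(-101, Rational(1, 9))), 344), Mul(Rational(1, 7), -18)) = Add(Mul(Mul(163, Rational(-908, 9)), 344), Rational(-18, 7)) = Add(Mul(Rational(-148004, 9), 344), Rational(-18, 7)) = Add(Rational(-50913376, 9), Rational(-18, 7)) = Rational(-356393794, 63)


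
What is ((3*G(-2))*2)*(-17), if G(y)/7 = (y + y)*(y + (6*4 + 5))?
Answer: 77112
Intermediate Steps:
G(y) = 14*y*(29 + y) (G(y) = 7*((y + y)*(y + (6*4 + 5))) = 7*((2*y)*(y + (24 + 5))) = 7*((2*y)*(y + 29)) = 7*((2*y)*(29 + y)) = 7*(2*y*(29 + y)) = 14*y*(29 + y))
((3*G(-2))*2)*(-17) = ((3*(14*(-2)*(29 - 2)))*2)*(-17) = ((3*(14*(-2)*27))*2)*(-17) = ((3*(-756))*2)*(-17) = -2268*2*(-17) = -4536*(-17) = 77112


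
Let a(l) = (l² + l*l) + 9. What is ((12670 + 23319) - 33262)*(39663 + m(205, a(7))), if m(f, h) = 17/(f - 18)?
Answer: 1189773738/11 ≈ 1.0816e+8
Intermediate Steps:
a(l) = 9 + 2*l² (a(l) = (l² + l²) + 9 = 2*l² + 9 = 9 + 2*l²)
m(f, h) = 17/(-18 + f)
((12670 + 23319) - 33262)*(39663 + m(205, a(7))) = ((12670 + 23319) - 33262)*(39663 + 17/(-18 + 205)) = (35989 - 33262)*(39663 + 17/187) = 2727*(39663 + 17*(1/187)) = 2727*(39663 + 1/11) = 2727*(436294/11) = 1189773738/11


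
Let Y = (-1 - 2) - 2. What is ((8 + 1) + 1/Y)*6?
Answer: 264/5 ≈ 52.800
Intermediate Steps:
Y = -5 (Y = -3 - 2 = -5)
((8 + 1) + 1/Y)*6 = ((8 + 1) + 1/(-5))*6 = (9 - 1/5)*6 = (44/5)*6 = 264/5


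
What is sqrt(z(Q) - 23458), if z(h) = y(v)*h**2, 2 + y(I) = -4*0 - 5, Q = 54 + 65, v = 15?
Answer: I*sqrt(122585) ≈ 350.12*I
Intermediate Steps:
Q = 119
y(I) = -7 (y(I) = -2 + (-4*0 - 5) = -2 + (0 - 5) = -2 - 5 = -7)
z(h) = -7*h**2
sqrt(z(Q) - 23458) = sqrt(-7*119**2 - 23458) = sqrt(-7*14161 - 23458) = sqrt(-99127 - 23458) = sqrt(-122585) = I*sqrt(122585)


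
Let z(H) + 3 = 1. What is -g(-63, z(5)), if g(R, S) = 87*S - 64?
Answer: 238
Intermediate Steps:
z(H) = -2 (z(H) = -3 + 1 = -2)
g(R, S) = -64 + 87*S
-g(-63, z(5)) = -(-64 + 87*(-2)) = -(-64 - 174) = -1*(-238) = 238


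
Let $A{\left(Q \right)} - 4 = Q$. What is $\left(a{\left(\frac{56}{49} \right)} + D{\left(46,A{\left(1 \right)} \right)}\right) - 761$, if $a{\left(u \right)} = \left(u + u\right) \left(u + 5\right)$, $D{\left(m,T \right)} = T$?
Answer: $- \frac{36356}{49} \approx -741.96$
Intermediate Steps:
$A{\left(Q \right)} = 4 + Q$
$a{\left(u \right)} = 2 u \left(5 + u\right)$
$\left(a{\left(\frac{56}{49} \right)} + D{\left(46,A{\left(1 \right)} \right)}\right) - 761 = \left(2 \cdot \frac{56}{49} \left(5 + \frac{56}{49}\right) + \left(4 + 1\right)\right) - 761 = \left(2 \cdot 56 \cdot \frac{1}{49} \left(5 + 56 \cdot \frac{1}{49}\right) + 5\right) - 761 = \left(2 \cdot \frac{8}{7} \left(5 + \frac{8}{7}\right) + 5\right) - 761 = \left(2 \cdot \frac{8}{7} \cdot \frac{43}{7} + 5\right) - 761 = \left(\frac{688}{49} + 5\right) - 761 = \frac{933}{49} - 761 = - \frac{36356}{49}$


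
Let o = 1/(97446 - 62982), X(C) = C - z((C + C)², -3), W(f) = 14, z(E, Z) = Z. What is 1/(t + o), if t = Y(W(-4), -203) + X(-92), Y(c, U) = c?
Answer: -34464/2584799 ≈ -0.013333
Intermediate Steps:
X(C) = 3 + C (X(C) = C - 1*(-3) = C + 3 = 3 + C)
t = -75 (t = 14 + (3 - 92) = 14 - 89 = -75)
o = 1/34464 ≈ 2.9016e-5
1/(t + o) = 1/(-75 + 1/34464) = 1/(-2584799/34464) = -34464/2584799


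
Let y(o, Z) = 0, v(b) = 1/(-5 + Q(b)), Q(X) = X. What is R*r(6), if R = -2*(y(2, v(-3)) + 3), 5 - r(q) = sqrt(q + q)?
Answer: -30 + 12*sqrt(3) ≈ -9.2154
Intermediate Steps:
r(q) = 5 - sqrt(2)*sqrt(q) (r(q) = 5 - sqrt(q + q) = 5 - sqrt(2*q) = 5 - sqrt(2)*sqrt(q))
v(b) = 1/(-5 + b)
R = -6 (R = -2*(0 + 3) = -2*3 = -6)
R*r(6) = -6*(5 - sqrt(2)*sqrt(6)) = -6*(5 - 2*sqrt(3)) = -30 + 12*sqrt(3)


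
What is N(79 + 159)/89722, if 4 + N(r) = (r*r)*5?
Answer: 141608/44861 ≈ 3.1566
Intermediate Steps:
N(r) = -4 + 5*r² (N(r) = -4 + (r*r)*5 = -4 + r²*5 = -4 + 5*r²)
N(79 + 159)/89722 = (-4 + 5*(79 + 159)²)/89722 = (-4 + 5*238²)*(1/89722) = (-4 + 5*56644)*(1/89722) = (-4 + 283220)*(1/89722) = 283216*(1/89722) = 141608/44861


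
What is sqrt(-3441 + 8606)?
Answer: sqrt(5165) ≈ 71.868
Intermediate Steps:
sqrt(-3441 + 8606) = sqrt(5165)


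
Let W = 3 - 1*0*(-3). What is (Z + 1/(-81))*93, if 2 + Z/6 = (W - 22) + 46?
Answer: 376619/27 ≈ 13949.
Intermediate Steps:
W = 3 (W = 3 + 0*(-3) = 3 + 0 = 3)
Z = 150 (Z = -12 + 6*((3 - 22) + 46) = -12 + 6*(-19 + 46) = -12 + 6*27 = -12 + 162 = 150)
(Z + 1/(-81))*93 = (150 + 1/(-81))*93 = (150 - 1/81)*93 = (12149/81)*93 = 376619/27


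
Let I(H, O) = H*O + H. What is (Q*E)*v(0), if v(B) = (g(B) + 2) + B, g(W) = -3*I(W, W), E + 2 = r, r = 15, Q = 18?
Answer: 468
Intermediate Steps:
I(H, O) = H + H*O
E = 13 (E = -2 + 15 = 13)
g(W) = -3*W*(1 + W)
v(B) = 2 + B - 3*B*(1 + B) (v(B) = (-3*B*(1 + B) + 2) + B = (2 - 3*B*(1 + B)) + B = 2 + B - 3*B*(1 + B))
(Q*E)*v(0) = (18*13)*(2 + 0 - 3*0*(1 + 0)) = 234*(2 + 0 - 3*0*1) = 234*(2 + 0 + 0) = 234*2 = 468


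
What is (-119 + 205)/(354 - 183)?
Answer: 86/171 ≈ 0.50292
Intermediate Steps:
(-119 + 205)/(354 - 183) = 86/171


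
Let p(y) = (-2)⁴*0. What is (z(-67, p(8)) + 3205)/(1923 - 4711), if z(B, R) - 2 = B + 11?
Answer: -3151/2788 ≈ -1.1302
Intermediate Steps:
p(y) = 0 (p(y) = 16*0 = 0)
z(B, R) = 13 + B (z(B, R) = 2 + (B + 11) = 2 + (11 + B) = 13 + B)
(z(-67, p(8)) + 3205)/(1923 - 4711) = ((13 - 67) + 3205)/(1923 - 4711) = (-54 + 3205)/(-2788) = 3151*(-1/2788) = -3151/2788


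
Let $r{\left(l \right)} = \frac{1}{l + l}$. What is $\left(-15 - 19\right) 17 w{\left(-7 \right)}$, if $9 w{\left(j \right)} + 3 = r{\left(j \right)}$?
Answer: $\frac{12427}{63} \approx 197.25$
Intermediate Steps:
$r{\left(l \right)} = \frac{1}{2 l}$
$w{\left(j \right)} = - \frac{1}{3} + \frac{1}{18 j}$ ($w{\left(j \right)} = - \frac{1}{3} + \frac{\frac{1}{2} \frac{1}{j}}{9} = - \frac{1}{3} + \frac{1}{18 j}$)
$\left(-15 - 19\right) 17 w{\left(-7 \right)} = \left(-15 - 19\right) 17 \frac{1 - -42}{18 \left(-7\right)} = \left(-34\right) 17 \cdot \frac{1}{18} \left(- \frac{1}{7}\right) \left(1 + 42\right) = - 578 \cdot \frac{1}{18} \left(- \frac{1}{7}\right) 43 = \left(-578\right) \left(- \frac{43}{126}\right) = \frac{12427}{63}$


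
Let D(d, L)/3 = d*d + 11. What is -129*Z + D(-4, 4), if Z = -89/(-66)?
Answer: -2045/22 ≈ -92.955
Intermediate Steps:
D(d, L) = 33 + 3*d² (D(d, L) = 3*(d*d + 11) = 3*(d² + 11) = 3*(11 + d²) = 33 + 3*d²)
Z = 89/66 (Z = -89*(-1/66) = 89/66 ≈ 1.3485)
-129*Z + D(-4, 4) = -129*89/66 + (33 + 3*(-4)²) = -3827/22 + (33 + 3*16) = -3827/22 + (33 + 48) = -3827/22 + 81 = -2045/22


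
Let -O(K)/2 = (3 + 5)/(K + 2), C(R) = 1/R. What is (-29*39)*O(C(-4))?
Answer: 72384/7 ≈ 10341.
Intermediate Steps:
C(R) = 1/R
O(K) = -16/(2 + K) (O(K) = -2*(3 + 5)/(K + 2) = -16/(2 + K))
(-29*39)*O(C(-4)) = (-29*39)*(-16/(2 + 1/(-4))) = -(-18096)/(2 - 1/4) = -(-18096)/7/4 = -(-18096)*4/7 = -1131*(-64/7) = 72384/7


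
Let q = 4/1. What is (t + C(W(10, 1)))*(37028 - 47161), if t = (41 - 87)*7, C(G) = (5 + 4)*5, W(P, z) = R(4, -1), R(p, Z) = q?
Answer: 2806841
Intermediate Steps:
q = 4 (q = 4*1 = 4)
R(p, Z) = 4
W(P, z) = 4
C(G) = 45 (C(G) = 9*5 = 45)
t = -322 (t = -46*7 = -322)
(t + C(W(10, 1)))*(37028 - 47161) = (-322 + 45)*(37028 - 47161) = -277*(-10133) = 2806841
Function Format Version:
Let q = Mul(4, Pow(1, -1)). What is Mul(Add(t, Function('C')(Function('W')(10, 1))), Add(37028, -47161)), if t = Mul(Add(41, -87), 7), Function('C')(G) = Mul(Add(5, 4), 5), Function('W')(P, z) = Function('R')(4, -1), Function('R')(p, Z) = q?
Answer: 2806841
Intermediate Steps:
q = 4 (q = Mul(4, 1) = 4)
Function('R')(p, Z) = 4
Function('W')(P, z) = 4
Function('C')(G) = 45 (Function('C')(G) = Mul(9, 5) = 45)
t = -322 (t = Mul(-46, 7) = -322)
Mul(Add(t, Function('C')(Function('W')(10, 1))), Add(37028, -47161)) = Mul(Add(-322, 45), Add(37028, -47161)) = Mul(-277, -10133) = 2806841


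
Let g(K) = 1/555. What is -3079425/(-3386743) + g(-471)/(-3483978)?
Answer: 5954400165334007/6548632647527970 ≈ 0.90926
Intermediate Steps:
g(K) = 1/555
-3079425/(-3386743) + g(-471)/(-3483978) = -3079425/(-3386743) + (1/555)/(-3483978) = -3079425*(-1/3386743) + (1/555)*(-1/3483978) = 3079425/3386743 - 1/1933607790 = 5954400165334007/6548632647527970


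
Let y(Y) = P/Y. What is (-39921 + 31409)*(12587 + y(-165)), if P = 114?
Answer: -5892406464/55 ≈ -1.0713e+8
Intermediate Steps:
y(Y) = 114/Y
(-39921 + 31409)*(12587 + y(-165)) = (-39921 + 31409)*(12587 + 114/(-165)) = -8512*(12587 + 114*(-1/165)) = -8512*(12587 - 38/55) = -8512*692247/55 = -5892406464/55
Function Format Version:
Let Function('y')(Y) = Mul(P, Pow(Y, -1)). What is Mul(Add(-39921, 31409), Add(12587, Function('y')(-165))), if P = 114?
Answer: Rational(-5892406464, 55) ≈ -1.0713e+8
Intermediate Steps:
Function('y')(Y) = Mul(114, Pow(Y, -1))
Mul(Add(-39921, 31409), Add(12587, Function('y')(-165))) = Mul(Add(-39921, 31409), Add(12587, Mul(114, Pow(-165, -1)))) = Mul(-8512, Add(12587, Mul(114, Rational(-1, 165)))) = Mul(-8512, Add(12587, Rational(-38, 55))) = Mul(-8512, Rational(692247, 55)) = Rational(-5892406464, 55)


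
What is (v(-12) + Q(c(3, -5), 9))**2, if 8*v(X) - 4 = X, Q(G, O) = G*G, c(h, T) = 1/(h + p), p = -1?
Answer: 9/16 ≈ 0.56250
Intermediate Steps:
c(h, T) = 1/(-1 + h) (c(h, T) = 1/(h - 1) = 1/(-1 + h))
Q(G, O) = G**2
v(X) = 1/2 + X/8
(v(-12) + Q(c(3, -5), 9))**2 = ((1/2 + (1/8)*(-12)) + (1/(-1 + 3))**2)**2 = ((1/2 - 3/2) + (1/2)**2)**2 = (-1 + (1/2)**2)**2 = (-1 + 1/4)**2 = (-3/4)**2 = 9/16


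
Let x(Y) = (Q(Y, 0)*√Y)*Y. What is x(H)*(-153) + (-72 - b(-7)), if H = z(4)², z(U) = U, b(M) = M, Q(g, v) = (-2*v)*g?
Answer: -65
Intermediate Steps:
Q(g, v) = -2*g*v
H = 16 (H = 4² = 16)
x(Y) = 0 (x(Y) = ((-2*Y*0)*√Y)*Y = (0*√Y)*Y = 0*Y = 0)
x(H)*(-153) + (-72 - b(-7)) = 0*(-153) + (-72 - 1*(-7)) = 0 + (-72 + 7) = 0 - 65 = -65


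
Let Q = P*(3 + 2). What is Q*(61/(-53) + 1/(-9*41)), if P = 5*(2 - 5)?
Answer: 564050/6519 ≈ 86.524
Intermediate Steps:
P = -15 (P = 5*(-3) = -15)
Q = -75 (Q = -15*(3 + 2) = -15*5 = -75)
Q*(61/(-53) + 1/(-9*41)) = -75*(61/(-53) + 1/(-9*41)) = -75*(61*(-1/53) - 1/9*1/41) = -75*(-61/53 - 1/369) = -75*(-22562/19557) = 564050/6519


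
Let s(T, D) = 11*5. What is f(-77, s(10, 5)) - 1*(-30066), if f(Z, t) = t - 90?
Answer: 30031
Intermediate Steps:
s(T, D) = 55
f(Z, t) = -90 + t
f(-77, s(10, 5)) - 1*(-30066) = (-90 + 55) - 1*(-30066) = -35 + 30066 = 30031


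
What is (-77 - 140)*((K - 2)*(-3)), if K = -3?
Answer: -3255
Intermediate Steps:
(-77 - 140)*((K - 2)*(-3)) = (-77 - 140)*((-3 - 2)*(-3)) = -(-1085)*(-3) = -217*15 = -3255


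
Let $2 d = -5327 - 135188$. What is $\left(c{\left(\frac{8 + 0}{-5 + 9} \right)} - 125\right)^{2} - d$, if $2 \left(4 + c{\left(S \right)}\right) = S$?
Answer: $\frac{173283}{2} \approx 86642.0$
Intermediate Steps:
$c{\left(S \right)} = -4 + \frac{S}{2}$
$d = - \frac{140515}{2}$ ($d = \frac{-5327 - 135188}{2} = \frac{1}{2} \left(-140515\right) = - \frac{140515}{2} \approx -70258.0$)
$\left(c{\left(\frac{8 + 0}{-5 + 9} \right)} - 125\right)^{2} - d = \left(\left(-4 + \frac{\left(8 + 0\right) \frac{1}{-5 + 9}}{2}\right) - 125\right)^{2} - - \frac{140515}{2} = \left(\left(-4 + \frac{8 \cdot \frac{1}{4}}{2}\right) - 125\right)^{2} + \frac{140515}{2} = \left(\left(-4 + \frac{1}{2} \cdot 2\right) - 125\right)^{2} + \frac{140515}{2} = \left(\left(-4 + 1\right) - 125\right)^{2} + \frac{140515}{2} = \left(-3 - 125\right)^{2} + \frac{140515}{2} = \left(-128\right)^{2} + \frac{140515}{2} = 16384 + \frac{140515}{2} = \frac{173283}{2}$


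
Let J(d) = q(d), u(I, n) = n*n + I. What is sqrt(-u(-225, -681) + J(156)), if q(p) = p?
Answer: 2*I*sqrt(115845) ≈ 680.72*I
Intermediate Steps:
u(I, n) = I + n**2 (u(I, n) = n**2 + I = I + n**2)
J(d) = d
sqrt(-u(-225, -681) + J(156)) = sqrt(-(-225 + (-681)**2) + 156) = sqrt(-(-225 + 463761) + 156) = sqrt(-1*463536 + 156) = sqrt(-463536 + 156) = sqrt(-463380) = 2*I*sqrt(115845)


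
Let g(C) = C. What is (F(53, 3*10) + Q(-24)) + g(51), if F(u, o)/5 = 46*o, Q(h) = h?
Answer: 6927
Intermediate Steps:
F(u, o) = 230*o (F(u, o) = 5*(46*o) = 230*o)
(F(53, 3*10) + Q(-24)) + g(51) = (230*(3*10) - 24) + 51 = (230*30 - 24) + 51 = (6900 - 24) + 51 = 6876 + 51 = 6927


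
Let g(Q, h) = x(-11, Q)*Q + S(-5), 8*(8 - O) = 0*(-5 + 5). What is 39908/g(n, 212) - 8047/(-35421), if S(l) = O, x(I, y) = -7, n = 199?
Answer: -1402436173/49058085 ≈ -28.587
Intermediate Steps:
O = 8 (O = 8 - 0*(-5 + 5) = 8 - 0*0 = 8 - ⅛*0 = 8 + 0 = 8)
S(l) = 8
g(Q, h) = 8 - 7*Q (g(Q, h) = -7*Q + 8 = 8 - 7*Q)
39908/g(n, 212) - 8047/(-35421) = 39908/(8 - 7*199) - 8047/(-35421) = 39908/(8 - 1393) - 8047*(-1/35421) = 39908/(-1385) + 8047/35421 = 39908*(-1/1385) + 8047/35421 = -39908/1385 + 8047/35421 = -1402436173/49058085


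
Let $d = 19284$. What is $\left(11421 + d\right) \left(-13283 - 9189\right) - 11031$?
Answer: $-690013791$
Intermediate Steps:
$\left(11421 + d\right) \left(-13283 - 9189\right) - 11031 = \left(11421 + 19284\right) \left(-13283 - 9189\right) - 11031 = 30705 \left(-22472\right) - 11031 = -690002760 - 11031 = -690013791$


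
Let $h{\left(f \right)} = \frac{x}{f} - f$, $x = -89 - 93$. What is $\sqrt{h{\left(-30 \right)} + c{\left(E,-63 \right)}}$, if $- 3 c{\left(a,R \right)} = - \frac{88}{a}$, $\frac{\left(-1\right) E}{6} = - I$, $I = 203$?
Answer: $\frac{\sqrt{334634335}}{3045} \approx 6.0076$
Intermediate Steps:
$x = -182$ ($x = -89 - 93 = -182$)
$E = 1218$ ($E = - 6 \left(\left(-1\right) 203\right) = \left(-6\right) \left(-203\right) = 1218$)
$c{\left(a,R \right)} = \frac{88}{3 a}$ ($c{\left(a,R \right)} = - \frac{\left(-88\right) \frac{1}{a}}{3} = \frac{88}{3 a}$)
$h{\left(f \right)} = - f - \frac{182}{f}$ ($h{\left(f \right)} = - \frac{182}{f} - f = - f - \frac{182}{f}$)
$\sqrt{h{\left(-30 \right)} + c{\left(E,-63 \right)}} = \sqrt{\left(\left(-1\right) \left(-30\right) - \frac{182}{-30}\right) + \frac{88}{3 \cdot 1218}} = \sqrt{\left(30 - - \frac{91}{15}\right) + \frac{88}{3} \cdot \frac{1}{1218}} = \sqrt{\left(30 + \frac{91}{15}\right) + \frac{44}{1827}} = \sqrt{\frac{541}{15} + \frac{44}{1827}} = \sqrt{\frac{329689}{9135}} = \frac{\sqrt{334634335}}{3045}$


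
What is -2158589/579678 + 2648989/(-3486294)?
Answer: -107869482437/24058665873 ≈ -4.4836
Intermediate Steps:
-2158589/579678 + 2648989/(-3486294) = -2158589*1/579678 + 2648989*(-1/3486294) = -2158589/579678 - 378427/498042 = -107869482437/24058665873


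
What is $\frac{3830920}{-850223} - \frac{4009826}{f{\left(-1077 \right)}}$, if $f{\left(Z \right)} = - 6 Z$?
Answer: $- \frac{1717000848119}{2747070513} \approx -625.03$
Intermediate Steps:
$\frac{3830920}{-850223} - \frac{4009826}{f{\left(-1077 \right)}} = \frac{3830920}{-850223} - \frac{4009826}{\left(-6\right) \left(-1077\right)} = 3830920 \left(- \frac{1}{850223}\right) - \frac{4009826}{6462} = - \frac{3830920}{850223} - \frac{2004913}{3231} = - \frac{1717000848119}{2747070513}$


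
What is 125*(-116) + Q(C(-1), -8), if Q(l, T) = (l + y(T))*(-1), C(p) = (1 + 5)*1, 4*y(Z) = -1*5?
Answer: -58019/4 ≈ -14505.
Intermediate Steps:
y(Z) = -5/4 (y(Z) = (-1*5)/4 = (¼)*(-5) = -5/4)
C(p) = 6 (C(p) = 6*1 = 6)
Q(l, T) = 5/4 - l (Q(l, T) = (l - 5/4)*(-1) = (-5/4 + l)*(-1) = 5/4 - l)
125*(-116) + Q(C(-1), -8) = 125*(-116) + (5/4 - 1*6) = -14500 + (5/4 - 6) = -14500 - 19/4 = -58019/4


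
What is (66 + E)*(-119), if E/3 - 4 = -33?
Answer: 2499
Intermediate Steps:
E = -87 (E = 12 + 3*(-33) = 12 - 99 = -87)
(66 + E)*(-119) = (66 - 87)*(-119) = -21*(-119) = 2499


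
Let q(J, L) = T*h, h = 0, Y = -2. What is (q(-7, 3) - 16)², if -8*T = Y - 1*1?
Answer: 256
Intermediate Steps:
T = 3/8 (T = -(-2 - 1*1)/8 = -(-2 - 1)/8 = -⅛*(-3) = 3/8 ≈ 0.37500)
q(J, L) = 0 (q(J, L) = (3/8)*0 = 0)
(q(-7, 3) - 16)² = (0 - 16)² = (-16)² = 256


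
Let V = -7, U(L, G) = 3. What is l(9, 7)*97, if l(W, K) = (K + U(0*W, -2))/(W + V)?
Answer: 485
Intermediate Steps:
l(W, K) = (3 + K)/(-7 + W) (l(W, K) = (K + 3)/(W - 7) = (3 + K)/(-7 + W))
l(9, 7)*97 = ((3 + 7)/(-7 + 9))*97 = (10/2)*97 = ((1/2)*10)*97 = 5*97 = 485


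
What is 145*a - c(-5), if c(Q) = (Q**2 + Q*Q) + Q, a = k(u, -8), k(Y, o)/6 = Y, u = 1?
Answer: 825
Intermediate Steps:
k(Y, o) = 6*Y
a = 6 (a = 6*1 = 6)
c(Q) = Q + 2*Q**2 (c(Q) = (Q**2 + Q**2) + Q = 2*Q**2 + Q = Q + 2*Q**2)
145*a - c(-5) = 145*6 - (-5)*(1 + 2*(-5)) = 870 - (-5)*(1 - 10) = 870 - (-5)*(-9) = 870 - 1*45 = 870 - 45 = 825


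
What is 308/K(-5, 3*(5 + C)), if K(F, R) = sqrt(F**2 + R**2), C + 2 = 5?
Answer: 308*sqrt(601)/601 ≈ 12.564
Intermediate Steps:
C = 3 (C = -2 + 5 = 3)
308/K(-5, 3*(5 + C)) = 308/(sqrt((-5)**2 + (3*(5 + 3))**2)) = 308/(sqrt(25 + (3*8)**2)) = 308/(sqrt(25 + 24**2)) = 308/(sqrt(25 + 576)) = 308/(sqrt(601)) = 308*(sqrt(601)/601) = 308*sqrt(601)/601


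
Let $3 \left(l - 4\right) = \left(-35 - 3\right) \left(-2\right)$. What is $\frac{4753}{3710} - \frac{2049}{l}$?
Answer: $- \frac{1599079}{23320} \approx -68.571$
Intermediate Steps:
$l = \frac{88}{3}$ ($l = 4 + \frac{\left(-35 - 3\right) \left(-2\right)}{3} = 4 + \frac{\left(-38\right) \left(-2\right)}{3} = 4 + \frac{1}{3} \cdot 76 = 4 + \frac{76}{3} = \frac{88}{3} \approx 29.333$)
$\frac{4753}{3710} - \frac{2049}{l} = \frac{4753}{3710} - \frac{2049}{\frac{88}{3}} = 4753 \cdot \frac{1}{3710} - \frac{6147}{88} = \frac{679}{530} - \frac{6147}{88} = - \frac{1599079}{23320}$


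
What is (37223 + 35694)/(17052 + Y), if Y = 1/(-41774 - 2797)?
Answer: 3249983607/760024691 ≈ 4.2762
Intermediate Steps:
Y = -1/44571 (Y = 1/(-44571) = -1/44571 ≈ -2.2436e-5)
(37223 + 35694)/(17052 + Y) = (37223 + 35694)/(17052 - 1/44571) = 72917/(760024691/44571) = 72917*(44571/760024691) = 3249983607/760024691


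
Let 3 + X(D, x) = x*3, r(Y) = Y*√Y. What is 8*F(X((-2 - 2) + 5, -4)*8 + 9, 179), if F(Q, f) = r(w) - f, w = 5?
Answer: -1432 + 40*√5 ≈ -1342.6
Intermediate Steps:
r(Y) = Y^(3/2)
X(D, x) = -3 + 3*x (X(D, x) = -3 + x*3 = -3 + 3*x)
F(Q, f) = -f + 5*√5 (F(Q, f) = 5^(3/2) - f = 5*√5 - f = -f + 5*√5)
8*F(X((-2 - 2) + 5, -4)*8 + 9, 179) = 8*(-1*179 + 5*√5) = 8*(-179 + 5*√5) = -1432 + 40*√5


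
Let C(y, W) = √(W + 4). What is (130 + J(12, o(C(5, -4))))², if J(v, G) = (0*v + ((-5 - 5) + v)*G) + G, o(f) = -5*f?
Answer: 16900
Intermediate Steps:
C(y, W) = √(4 + W)
J(v, G) = G + G*(-10 + v) (J(v, G) = (0 + (-10 + v)*G) + G = (0 + G*(-10 + v)) + G = G*(-10 + v) + G = G + G*(-10 + v))
(130 + J(12, o(C(5, -4))))² = (130 + (-5*√(4 - 4))*(-9 + 12))² = (130 - 5*√0*3)² = (130 - 5*0*3)² = (130 + 0*3)² = (130 + 0)² = 130² = 16900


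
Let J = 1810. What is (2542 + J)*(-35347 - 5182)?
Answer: -176382208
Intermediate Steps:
(2542 + J)*(-35347 - 5182) = (2542 + 1810)*(-35347 - 5182) = 4352*(-40529) = -176382208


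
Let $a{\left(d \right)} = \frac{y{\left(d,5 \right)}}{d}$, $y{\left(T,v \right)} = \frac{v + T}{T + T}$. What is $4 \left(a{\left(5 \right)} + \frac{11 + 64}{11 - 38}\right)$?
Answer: $- \frac{464}{45} \approx -10.311$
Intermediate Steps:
$y{\left(T,v \right)} = \frac{T + v}{2 T}$
$a{\left(d \right)} = \frac{5 + d}{2 d^{2}}$ ($a{\left(d \right)} = \frac{\frac{1}{2} \frac{1}{d} \left(d + 5\right)}{d} = \frac{\frac{1}{2} \frac{1}{d} \left(5 + d\right)}{d} = \frac{5 + d}{2 d^{2}}$)
$4 \left(a{\left(5 \right)} + \frac{11 + 64}{11 - 38}\right) = 4 \left(\frac{5 + 5}{2 \cdot 25} + \frac{11 + 64}{11 - 38}\right) = 4 \left(\frac{1}{2} \cdot \frac{1}{25} \cdot 10 + \frac{75}{-27}\right) = 4 \left(\frac{1}{5} + 75 \left(- \frac{1}{27}\right)\right) = 4 \left(\frac{1}{5} - \frac{25}{9}\right) = 4 \left(- \frac{116}{45}\right) = - \frac{464}{45}$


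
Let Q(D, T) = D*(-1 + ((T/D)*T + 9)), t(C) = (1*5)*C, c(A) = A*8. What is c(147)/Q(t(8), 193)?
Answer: 56/1789 ≈ 0.031302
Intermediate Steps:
c(A) = 8*A
t(C) = 5*C
Q(D, T) = D*(8 + T²/D) (Q(D, T) = D*(-1 + (T²/D + 9)) = D*(-1 + (9 + T²/D)) = D*(8 + T²/D))
c(147)/Q(t(8), 193) = (8*147)/(193² + 8*(5*8)) = 1176/(37249 + 8*40) = 1176/(37249 + 320) = 1176/37569 = 1176*(1/37569) = 56/1789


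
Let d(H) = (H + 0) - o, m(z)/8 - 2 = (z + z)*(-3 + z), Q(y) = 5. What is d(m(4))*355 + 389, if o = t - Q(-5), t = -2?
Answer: 31274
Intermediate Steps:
m(z) = 16 + 16*z*(-3 + z) (m(z) = 16 + 8*((z + z)*(-3 + z)) = 16 + 8*((2*z)*(-3 + z)) = 16 + 8*(2*z*(-3 + z)) = 16 + 16*z*(-3 + z))
o = -7 (o = -2 - 1*5 = -2 - 5 = -7)
d(H) = 7 + H (d(H) = (H + 0) - 1*(-7) = H + 7 = 7 + H)
d(m(4))*355 + 389 = (7 + (16 - 48*4 + 16*4²))*355 + 389 = (7 + (16 - 192 + 16*16))*355 + 389 = (7 + (16 - 192 + 256))*355 + 389 = (7 + 80)*355 + 389 = 87*355 + 389 = 30885 + 389 = 31274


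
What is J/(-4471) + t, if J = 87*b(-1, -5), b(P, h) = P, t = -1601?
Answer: -7157984/4471 ≈ -1601.0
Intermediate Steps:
J = -87 (J = 87*(-1) = -87)
J/(-4471) + t = -87/(-4471) - 1601 = -87*(-1/4471) - 1601 = 87/4471 - 1601 = -7157984/4471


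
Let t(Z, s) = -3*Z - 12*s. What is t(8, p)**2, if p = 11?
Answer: 24336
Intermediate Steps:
t(Z, s) = -12*s - 3*Z
t(8, p)**2 = (-12*11 - 3*8)**2 = (-132 - 24)**2 = (-156)**2 = 24336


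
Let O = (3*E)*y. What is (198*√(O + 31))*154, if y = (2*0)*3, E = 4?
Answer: 30492*√31 ≈ 1.6977e+5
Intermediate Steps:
y = 0 (y = 0*3 = 0)
O = 0 (O = (3*4)*0 = 12*0 = 0)
(198*√(O + 31))*154 = (198*√(0 + 31))*154 = (198*√31)*154 = 30492*√31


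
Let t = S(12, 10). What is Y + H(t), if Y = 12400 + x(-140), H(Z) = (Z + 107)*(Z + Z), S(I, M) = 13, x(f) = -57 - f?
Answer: 15603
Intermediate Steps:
t = 13
H(Z) = 2*Z*(107 + Z) (H(Z) = (107 + Z)*(2*Z) = 2*Z*(107 + Z))
Y = 12483 (Y = 12400 + (-57 - 1*(-140)) = 12400 + (-57 + 140) = 12400 + 83 = 12483)
Y + H(t) = 12483 + 2*13*(107 + 13) = 12483 + 2*13*120 = 12483 + 3120 = 15603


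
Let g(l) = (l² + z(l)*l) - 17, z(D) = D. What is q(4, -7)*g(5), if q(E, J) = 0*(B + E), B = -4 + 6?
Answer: 0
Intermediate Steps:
B = 2
g(l) = -17 + 2*l² (g(l) = (l² + l*l) - 17 = (l² + l²) - 17 = 2*l² - 17 = -17 + 2*l²)
q(E, J) = 0 (q(E, J) = 0*(2 + E) = 0)
q(4, -7)*g(5) = 0*(-17 + 2*5²) = 0*(-17 + 2*25) = 0*(-17 + 50) = 0*33 = 0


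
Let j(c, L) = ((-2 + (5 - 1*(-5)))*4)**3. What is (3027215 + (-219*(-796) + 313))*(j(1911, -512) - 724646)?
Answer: -2215290958056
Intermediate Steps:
j(c, L) = 32768 (j(c, L) = ((-2 + (5 + 5))*4)**3 = ((-2 + 10)*4)**3 = (8*4)**3 = 32**3 = 32768)
(3027215 + (-219*(-796) + 313))*(j(1911, -512) - 724646) = (3027215 + (-219*(-796) + 313))*(32768 - 724646) = (3027215 + (174324 + 313))*(-691878) = (3027215 + 174637)*(-691878) = 3201852*(-691878) = -2215290958056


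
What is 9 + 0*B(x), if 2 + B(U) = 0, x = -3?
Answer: 9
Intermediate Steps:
B(U) = -2 (B(U) = -2 + 0 = -2)
9 + 0*B(x) = 9 + 0*(-2) = 9 + 0 = 9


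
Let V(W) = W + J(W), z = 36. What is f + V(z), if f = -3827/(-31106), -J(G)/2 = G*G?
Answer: -79503109/31106 ≈ -2555.9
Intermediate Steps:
J(G) = -2*G**2 (J(G) = -2*G*G = -2*G**2)
V(W) = W - 2*W**2
f = 3827/31106 (f = -3827*(-1/31106) = 3827/31106 ≈ 0.12303)
f + V(z) = 3827/31106 + 36*(1 - 2*36) = 3827/31106 + 36*(1 - 72) = 3827/31106 + 36*(-71) = 3827/31106 - 2556 = -79503109/31106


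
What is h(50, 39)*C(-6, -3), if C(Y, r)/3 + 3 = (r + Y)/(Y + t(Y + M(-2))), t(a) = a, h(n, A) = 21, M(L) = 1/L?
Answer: -3591/25 ≈ -143.64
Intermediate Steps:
C(Y, r) = -9 + 3*(Y + r)/(-½ + 2*Y) (C(Y, r) = -9 + 3*((r + Y)/(Y + (Y + 1/(-2)))) = -9 + 3*((Y + r)/(Y + (Y - ½))) = -9 + 3*((Y + r)/(Y + (-½ + Y))) = -9 + 3*((Y + r)/(-½ + 2*Y)) = -9 + 3*(Y + r)/(-½ + 2*Y))
h(50, 39)*C(-6, -3) = 21*(3*(3 - 10*(-6) + 2*(-3))/(-1 + 4*(-6))) = 21*(3*(3 + 60 - 6)/(-1 - 24)) = 21*(3*57/(-25)) = 21*(3*(-1/25)*57) = 21*(-171/25) = -3591/25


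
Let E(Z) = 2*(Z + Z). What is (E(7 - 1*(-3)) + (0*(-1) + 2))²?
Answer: 1764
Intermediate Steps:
E(Z) = 4*Z (E(Z) = 2*(2*Z) = 4*Z)
(E(7 - 1*(-3)) + (0*(-1) + 2))² = (4*(7 - 1*(-3)) + (0*(-1) + 2))² = (4*(7 + 3) + (0 + 2))² = (4*10 + 2)² = (40 + 2)² = 42² = 1764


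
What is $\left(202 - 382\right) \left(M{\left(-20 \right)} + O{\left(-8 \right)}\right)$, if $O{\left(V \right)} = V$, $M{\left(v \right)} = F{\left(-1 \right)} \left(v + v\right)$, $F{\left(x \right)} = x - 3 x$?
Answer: $15840$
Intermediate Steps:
$F{\left(x \right)} = - 2 x$
$M{\left(v \right)} = 4 v$ ($M{\left(v \right)} = \left(-2\right) \left(-1\right) \left(v + v\right) = 2 \cdot 2 v = 4 v$)
$\left(202 - 382\right) \left(M{\left(-20 \right)} + O{\left(-8 \right)}\right) = \left(202 - 382\right) \left(4 \left(-20\right) - 8\right) = - 180 \left(-80 - 8\right) = \left(-180\right) \left(-88\right) = 15840$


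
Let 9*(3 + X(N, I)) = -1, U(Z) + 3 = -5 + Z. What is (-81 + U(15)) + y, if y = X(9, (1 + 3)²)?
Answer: -694/9 ≈ -77.111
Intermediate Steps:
U(Z) = -8 + Z (U(Z) = -3 + (-5 + Z) = -8 + Z)
X(N, I) = -28/9 (X(N, I) = -3 + (⅑)*(-1) = -3 - ⅑ = -28/9)
y = -28/9 ≈ -3.1111
(-81 + U(15)) + y = (-81 + (-8 + 15)) - 28/9 = (-81 + 7) - 28/9 = -74 - 28/9 = -694/9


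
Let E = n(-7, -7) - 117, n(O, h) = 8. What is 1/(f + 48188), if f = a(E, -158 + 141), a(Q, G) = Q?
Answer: 1/48079 ≈ 2.0799e-5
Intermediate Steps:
E = -109 (E = 8 - 117 = -109)
f = -109
1/(f + 48188) = 1/(-109 + 48188) = 1/48079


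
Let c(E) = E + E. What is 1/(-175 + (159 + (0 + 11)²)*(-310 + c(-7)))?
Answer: -1/90895 ≈ -1.1002e-5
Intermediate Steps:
c(E) = 2*E
1/(-175 + (159 + (0 + 11)²)*(-310 + c(-7))) = 1/(-175 + (159 + (0 + 11)²)*(-310 + 2*(-7))) = 1/(-175 + (159 + 11²)*(-310 - 14)) = 1/(-175 + (159 + 121)*(-324)) = 1/(-175 + 280*(-324)) = 1/(-175 - 90720) = 1/(-90895) = -1/90895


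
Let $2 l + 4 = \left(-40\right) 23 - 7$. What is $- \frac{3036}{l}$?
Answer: $\frac{6072}{931} \approx 6.522$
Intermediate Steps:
$l = - \frac{931}{2}$ ($l = -2 + \frac{\left(-40\right) 23 - 7}{2} = -2 + \frac{-920 - 7}{2} = -2 + \frac{1}{2} \left(-927\right) = -2 - \frac{927}{2} = - \frac{931}{2} \approx -465.5$)
$- \frac{3036}{l} = - \frac{3036}{- \frac{931}{2}} = \left(-3036\right) \left(- \frac{2}{931}\right) = \frac{6072}{931}$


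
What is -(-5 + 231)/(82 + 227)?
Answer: -226/309 ≈ -0.73139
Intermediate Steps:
-(-5 + 231)/(82 + 227) = -226/309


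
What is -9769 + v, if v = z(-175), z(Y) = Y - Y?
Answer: -9769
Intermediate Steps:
z(Y) = 0
v = 0
-9769 + v = -9769 + 0 = -9769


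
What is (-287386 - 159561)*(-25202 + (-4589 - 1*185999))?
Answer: 96446693130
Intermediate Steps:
(-287386 - 159561)*(-25202 + (-4589 - 1*185999)) = -446947*(-25202 + (-4589 - 185999)) = -446947*(-25202 - 190588) = -446947*(-215790) = 96446693130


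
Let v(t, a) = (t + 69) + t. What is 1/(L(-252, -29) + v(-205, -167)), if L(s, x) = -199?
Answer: -1/540 ≈ -0.0018519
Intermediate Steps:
v(t, a) = 69 + 2*t (v(t, a) = (69 + t) + t = 69 + 2*t)
1/(L(-252, -29) + v(-205, -167)) = 1/(-199 + (69 + 2*(-205))) = 1/(-199 + (69 - 410)) = 1/(-199 - 341) = 1/(-540) = -1/540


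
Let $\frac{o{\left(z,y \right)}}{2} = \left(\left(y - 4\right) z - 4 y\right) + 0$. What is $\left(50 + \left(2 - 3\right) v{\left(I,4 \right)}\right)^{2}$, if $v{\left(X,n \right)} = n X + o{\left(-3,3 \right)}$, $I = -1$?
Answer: $5184$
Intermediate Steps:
$o{\left(z,y \right)} = - 8 y + 2 z \left(-4 + y\right)$ ($o{\left(z,y \right)} = 2 \left(\left(\left(y - 4\right) z - 4 y\right) + 0\right) = 2 \left(\left(\left(-4 + y\right) z - 4 y\right) + 0\right) = 2 \left(\left(z \left(-4 + y\right) - 4 y\right) + 0\right) = 2 \left(\left(- 4 y + z \left(-4 + y\right)\right) + 0\right) = 2 \left(- 4 y + z \left(-4 + y\right)\right) = - 8 y + 2 z \left(-4 + y\right)$)
$v{\left(X,n \right)} = -18 + X n$ ($v{\left(X,n \right)} = n X - 18 = X n - 18 = -18 + X n$)
$\left(50 + \left(2 - 3\right) v{\left(I,4 \right)}\right)^{2} = \left(50 + \left(2 - 3\right) \left(-18 - 4\right)\right)^{2} = \left(50 - \left(-18 - 4\right)\right)^{2} = \left(50 - -22\right)^{2} = \left(50 + 22\right)^{2} = 72^{2} = 5184$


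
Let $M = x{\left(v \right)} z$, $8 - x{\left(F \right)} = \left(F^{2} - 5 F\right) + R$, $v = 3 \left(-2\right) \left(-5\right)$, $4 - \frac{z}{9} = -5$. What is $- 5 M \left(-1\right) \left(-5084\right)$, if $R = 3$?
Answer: $1533969900$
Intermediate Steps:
$z = 81$ ($z = 36 - -45 = 36 + 45 = 81$)
$v = 30$ ($v = \left(-6\right) \left(-5\right) = 30$)
$x{\left(F \right)} = 5 - F^{2} + 5 F$ ($x{\left(F \right)} = 8 - \left(\left(F^{2} - 5 F\right) + 3\right) = 8 - \left(3 + F^{2} - 5 F\right) = 5 - F^{2} + 5 F$)
$M = -60345$ ($M = \left(5 - 30^{2} + 5 \cdot 30\right) 81 = \left(5 - 900 + 150\right) 81 = \left(-745\right) 81 = -60345$)
$- 5 M \left(-1\right) \left(-5084\right) = \left(-5\right) \left(-60345\right) \left(-1\right) \left(-5084\right) = 301725 \left(-1\right) \left(-5084\right) = \left(-301725\right) \left(-5084\right) = 1533969900$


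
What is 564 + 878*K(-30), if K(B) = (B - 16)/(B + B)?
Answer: 18557/15 ≈ 1237.1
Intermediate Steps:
K(B) = (-16 + B)/(2*B) (K(B) = (-16 + B)/((2*B)) = (-16 + B)*(1/(2*B)) = (-16 + B)/(2*B))
564 + 878*K(-30) = 564 + 878*((½)*(-16 - 30)/(-30)) = 564 + 878*((½)*(-1/30)*(-46)) = 564 + 878*(23/30) = 564 + 10097/15 = 18557/15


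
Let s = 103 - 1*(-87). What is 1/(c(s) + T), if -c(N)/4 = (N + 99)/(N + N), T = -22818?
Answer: -95/2167999 ≈ -4.3819e-5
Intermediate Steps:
s = 190 (s = 103 + 87 = 190)
c(N) = -2*(99 + N)/N (c(N) = -4*(N + 99)/(N + N) = -4*(99 + N)/(2*N) = -4*(99 + N)*1/(2*N) = -2*(99 + N)/N)
1/(c(s) + T) = 1/((-2 - 198/190) - 22818) = 1/((-2 - 198*1/190) - 22818) = 1/((-2 - 99/95) - 22818) = 1/(-289/95 - 22818) = 1/(-2167999/95) = -95/2167999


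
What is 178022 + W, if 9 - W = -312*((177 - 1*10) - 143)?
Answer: 185519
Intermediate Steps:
W = 7497 (W = 9 - (-312)*((177 - 1*10) - 143) = 9 - (-312)*((177 - 10) - 143) = 9 - (-312)*(167 - 143) = 9 - (-312)*24 = 9 - 1*(-7488) = 9 + 7488 = 7497)
178022 + W = 178022 + 7497 = 185519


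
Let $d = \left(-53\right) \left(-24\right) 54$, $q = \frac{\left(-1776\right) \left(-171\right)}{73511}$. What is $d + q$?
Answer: $\frac{265769856}{3869} \approx 68692.0$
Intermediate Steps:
$q = \frac{15984}{3869}$ ($q = 303696 \cdot \frac{1}{73511} = \frac{15984}{3869} \approx 4.1313$)
$d = 68688$ ($d = 1272 \cdot 54 = 68688$)
$d + q = 68688 + \frac{15984}{3869} = \frac{265769856}{3869}$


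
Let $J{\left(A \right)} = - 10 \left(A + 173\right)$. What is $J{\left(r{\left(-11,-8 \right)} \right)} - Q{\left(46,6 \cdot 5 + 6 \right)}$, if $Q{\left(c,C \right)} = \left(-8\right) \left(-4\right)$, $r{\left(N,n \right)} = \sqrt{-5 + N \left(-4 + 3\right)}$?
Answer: $-1762 - 10 \sqrt{6} \approx -1786.5$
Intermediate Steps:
$r{\left(N,n \right)} = \sqrt{-5 - N}$ ($r{\left(N,n \right)} = \sqrt{-5 + N \left(-1\right)} = \sqrt{-5 - N}$)
$J{\left(A \right)} = -1730 - 10 A$ ($J{\left(A \right)} = - 10 \left(173 + A\right) = -1730 - 10 A$)
$Q{\left(c,C \right)} = 32$
$J{\left(r{\left(-11,-8 \right)} \right)} - Q{\left(46,6 \cdot 5 + 6 \right)} = \left(-1730 - 10 \sqrt{-5 - -11}\right) - 32 = \left(-1730 - 10 \sqrt{-5 + 11}\right) - 32 = \left(-1730 - 10 \sqrt{6}\right) - 32 = -1762 - 10 \sqrt{6}$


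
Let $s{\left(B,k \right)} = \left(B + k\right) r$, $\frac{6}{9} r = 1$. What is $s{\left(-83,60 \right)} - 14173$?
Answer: $- \frac{28415}{2} \approx -14208.0$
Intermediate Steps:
$r = \frac{3}{2}$ ($r = \frac{3}{2} \cdot 1 = \frac{3}{2} \approx 1.5$)
$s{\left(B,k \right)} = \frac{3 B}{2} + \frac{3 k}{2}$ ($s{\left(B,k \right)} = \left(B + k\right) \frac{3}{2} = \frac{3 B}{2} + \frac{3 k}{2}$)
$s{\left(-83,60 \right)} - 14173 = \left(\frac{3}{2} \left(-83\right) + \frac{3}{2} \cdot 60\right) - 14173 = \left(- \frac{249}{2} + 90\right) - 14173 = - \frac{69}{2} - 14173 = - \frac{28415}{2}$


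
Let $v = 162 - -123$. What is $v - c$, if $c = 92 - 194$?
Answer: $387$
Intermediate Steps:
$c = -102$
$v = 285$ ($v = 162 + 123 = 285$)
$v - c = 285 - -102 = 285 + 102 = 387$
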